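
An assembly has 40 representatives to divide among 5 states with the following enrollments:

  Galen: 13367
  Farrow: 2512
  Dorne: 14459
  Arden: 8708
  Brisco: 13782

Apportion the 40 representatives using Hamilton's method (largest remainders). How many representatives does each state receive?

The standard divisor is 52828/40 ≈ 1320.7.
Standard quotas: Galen 10.1211, Farrow 1.9020, Dorne 10.9480, Arden 6.5935, Brisco 10.4354.
Lower quotas: Galen 10, Farrow 1, Dorne 10, Arden 6, Brisco 10 (sum 37, leaving 3 seats).
Remainders in descending order: Dorne 0.9480, Farrow 0.9020, Arden 0.5935, Brisco 0.4354, Galen 0.1211.
The surplus seats go to Dorne, Farrow, Arden.

Galen: 10, Farrow: 2, Dorne: 11, Arden: 7, Brisco: 10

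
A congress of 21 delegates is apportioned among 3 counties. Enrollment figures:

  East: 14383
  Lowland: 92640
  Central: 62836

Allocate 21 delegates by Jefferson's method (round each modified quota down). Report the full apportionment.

East 1; Lowland 12; Central 8

Standard divisor 169859/21 ≈ 8088.524; standard quotas: East 1.778, Lowland 11.453, Central 7.769.
Rounding down gives 1, 11, 7 = 19 seats, so the divisor must be adjusted.
With modified divisor 7500: modified quotas East 1.918, Lowland 12.352, Central 8.378.
Rounding down: East 1, Lowland 12, Central 8 (total 21).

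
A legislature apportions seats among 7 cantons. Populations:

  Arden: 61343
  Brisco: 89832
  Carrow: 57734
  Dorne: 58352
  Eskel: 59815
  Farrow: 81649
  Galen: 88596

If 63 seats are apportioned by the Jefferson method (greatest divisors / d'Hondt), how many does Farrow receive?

10

Standard divisor 497321/63 ≈ 7893.984; standard quotas: Arden 7.771, Brisco 11.380, Carrow 7.314, Dorne 7.392, Eskel 7.577, Farrow 10.343, Galen 11.223.
Rounding down gives 7, 11, 7, 7, 7, 10, 11 = 60 seats, so the divisor must be adjusted.
With modified divisor 7450: modified quotas Arden 8.234, Brisco 12.058, Carrow 7.750, Dorne 7.832, Eskel 8.029, Farrow 10.960, Galen 11.892.
Rounding down: Arden 8, Brisco 12, Carrow 7, Dorne 7, Eskel 8, Farrow 10, Galen 11 (total 63).
Farrow receives 10.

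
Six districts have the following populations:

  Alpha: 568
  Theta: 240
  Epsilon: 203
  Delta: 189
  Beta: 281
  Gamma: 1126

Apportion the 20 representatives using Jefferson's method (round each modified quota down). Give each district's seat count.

Standard divisor 2607/20 ≈ 130.35; standard quotas: Alpha 4.357, Theta 1.841, Epsilon 1.557, Delta 1.450, Beta 2.156, Gamma 8.638.
Rounding down gives 4, 1, 1, 1, 2, 8 = 17 seats, so the divisor must be adjusted.
With modified divisor 113: modified quotas Alpha 5.027, Theta 2.124, Epsilon 1.796, Delta 1.673, Beta 2.487, Gamma 9.965.
Rounding down: Alpha 5, Theta 2, Epsilon 1, Delta 1, Beta 2, Gamma 9 (total 20).

Alpha: 5, Theta: 2, Epsilon: 1, Delta: 1, Beta: 2, Gamma: 9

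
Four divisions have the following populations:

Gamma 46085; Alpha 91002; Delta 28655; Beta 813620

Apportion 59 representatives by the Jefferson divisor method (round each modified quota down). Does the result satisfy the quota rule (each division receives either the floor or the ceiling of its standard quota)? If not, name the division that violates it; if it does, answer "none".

Standard quotas: Gamma 2.776, Alpha 5.482, Delta 1.726, Beta 49.015.
Jefferson allocation: Gamma 2, Alpha 5, Delta 1, Beta 51.
Beta has quota 49.015 (lower 49, upper 50) but receives 51 — outside the quota interval.

Beta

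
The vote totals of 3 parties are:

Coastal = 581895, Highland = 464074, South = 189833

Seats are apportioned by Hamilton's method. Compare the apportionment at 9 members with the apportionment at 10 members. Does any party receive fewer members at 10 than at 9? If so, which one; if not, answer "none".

At 9 seats: Coastal 4, Highland 3, South 2.
At 10 seats: Coastal 5, Highland 4, South 1.
South drops from 2 to 1.

South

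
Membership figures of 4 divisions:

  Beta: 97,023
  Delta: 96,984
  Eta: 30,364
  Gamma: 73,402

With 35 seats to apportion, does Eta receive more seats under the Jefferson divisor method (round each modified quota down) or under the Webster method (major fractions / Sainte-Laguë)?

Webster

Jefferson: Beta 12, Delta 11, Eta 3, Gamma 9.
Webster: Beta 11, Delta 11, Eta 4, Gamma 9.
Eta gets 3 under Jefferson and 4 under Webster.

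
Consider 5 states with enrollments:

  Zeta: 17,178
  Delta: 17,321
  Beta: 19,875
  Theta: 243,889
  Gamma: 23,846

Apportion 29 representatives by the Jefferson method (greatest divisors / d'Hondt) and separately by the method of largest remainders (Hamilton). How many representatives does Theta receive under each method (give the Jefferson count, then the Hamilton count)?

24 and 22

Jefferson: Zeta 1, Delta 1, Beta 1, Theta 24, Gamma 2.
Hamilton: Zeta 1, Delta 2, Beta 2, Theta 22, Gamma 2.
Theta gets 24 under Jefferson and 22 under Hamilton.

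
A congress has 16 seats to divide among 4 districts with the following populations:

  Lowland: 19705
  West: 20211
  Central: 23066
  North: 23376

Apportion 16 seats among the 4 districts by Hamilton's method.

Lowland=4, West=4, Central=4, North=4

Total 86358; standard divisor 86358/16 ≈ 5397.375.
Standard quotas: Lowland 3.6508, West 3.7446, Central 4.2736, North 4.3310.
Lower quotas: Lowland 3, West 3, Central 4, North 4 (sum 14, leaving 2 seats).
Remainders in descending order: West 0.7446, Lowland 0.6508, North 0.3310, Central 0.2736.
The surplus seats go to West, Lowland.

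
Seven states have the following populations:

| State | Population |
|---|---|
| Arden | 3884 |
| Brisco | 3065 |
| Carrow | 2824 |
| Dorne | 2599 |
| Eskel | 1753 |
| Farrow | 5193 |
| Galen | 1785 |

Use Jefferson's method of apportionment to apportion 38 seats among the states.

Arden 7, Brisco 5, Carrow 5, Dorne 5, Eskel 3, Farrow 10, Galen 3

Standard divisor 21103/38 ≈ 555.342; standard quotas: Arden 6.994, Brisco 5.519, Carrow 5.085, Dorne 4.680, Eskel 3.157, Farrow 9.351, Galen 3.214.
Rounding down gives 6, 5, 5, 4, 3, 9, 3 = 35 seats, so the divisor must be adjusted.
With modified divisor 515: modified quotas Arden 7.542, Brisco 5.951, Carrow 5.483, Dorne 5.047, Eskel 3.404, Farrow 10.083, Galen 3.466.
Rounding down: Arden 7, Brisco 5, Carrow 5, Dorne 5, Eskel 3, Farrow 10, Galen 3 (total 38).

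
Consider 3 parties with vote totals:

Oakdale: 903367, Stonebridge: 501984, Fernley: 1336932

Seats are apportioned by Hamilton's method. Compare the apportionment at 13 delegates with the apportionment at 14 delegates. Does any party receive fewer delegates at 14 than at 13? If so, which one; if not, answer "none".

At 13 seats: Oakdale 4, Stonebridge 3, Fernley 6.
At 14 seats: Oakdale 5, Stonebridge 2, Fernley 7.
Stonebridge drops from 3 to 2.

Stonebridge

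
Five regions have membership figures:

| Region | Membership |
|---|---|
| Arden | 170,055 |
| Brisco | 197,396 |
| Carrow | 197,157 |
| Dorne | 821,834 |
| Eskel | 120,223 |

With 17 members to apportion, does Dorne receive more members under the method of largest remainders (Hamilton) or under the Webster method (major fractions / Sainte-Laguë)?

Webster

Hamilton: Arden 2, Brisco 2, Carrow 2, Dorne 9, Eskel 2.
Webster: Arden 2, Brisco 2, Carrow 2, Dorne 10, Eskel 1.
Dorne gets 9 under Hamilton and 10 under Webster.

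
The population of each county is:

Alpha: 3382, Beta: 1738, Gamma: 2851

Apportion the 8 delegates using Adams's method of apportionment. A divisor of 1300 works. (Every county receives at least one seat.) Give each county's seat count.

With modified divisor 1300: modified quotas Alpha 2.602, Beta 1.337, Gamma 2.193.
Rounding up: Alpha 3, Beta 2, Gamma 3 (total 8).

Alpha: 3, Beta: 2, Gamma: 3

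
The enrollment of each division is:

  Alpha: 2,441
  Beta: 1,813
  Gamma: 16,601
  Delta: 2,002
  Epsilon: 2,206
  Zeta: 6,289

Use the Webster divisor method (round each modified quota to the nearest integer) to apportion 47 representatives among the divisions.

Alpha=4, Beta=3, Gamma=25, Delta=3, Epsilon=3, Zeta=9

Standard divisor 31352/47 ≈ 667.064; standard quotas: Alpha 3.659, Beta 2.718, Gamma 24.887, Delta 3.001, Epsilon 3.307, Zeta 9.428.
Rounding to the nearest integer gives Alpha 4, Beta 3, Gamma 25, Delta 3, Epsilon 3, Zeta 9 — total 47, matching the house size, so no adjustment is needed.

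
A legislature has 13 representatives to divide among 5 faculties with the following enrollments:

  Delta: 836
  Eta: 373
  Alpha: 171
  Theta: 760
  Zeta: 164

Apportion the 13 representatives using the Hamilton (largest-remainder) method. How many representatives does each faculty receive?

Total 2304; standard divisor 2304/13 ≈ 177.231.
Standard quotas: Delta 4.717, Eta 2.105, Alpha 0.965, Theta 4.288, Zeta 0.925.
Lower quotas: Delta 4, Eta 2, Alpha 0, Theta 4, Zeta 0 (sum 10, leaving 3 seats).
Remainders in descending order: Alpha 0.965, Zeta 0.925, Delta 0.717, Theta 0.288, Eta 0.105.
Largest remainders: Alpha, Zeta, Delta receive the extra seats.

Delta=5, Eta=2, Alpha=1, Theta=4, Zeta=1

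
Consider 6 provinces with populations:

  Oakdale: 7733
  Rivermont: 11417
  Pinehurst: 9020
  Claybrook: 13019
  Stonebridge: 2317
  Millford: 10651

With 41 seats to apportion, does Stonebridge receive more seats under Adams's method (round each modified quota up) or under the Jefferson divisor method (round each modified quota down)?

Adams: Oakdale 6, Rivermont 8, Pinehurst 7, Claybrook 10, Stonebridge 2, Millford 8.
Jefferson: Oakdale 6, Rivermont 9, Pinehurst 7, Claybrook 10, Stonebridge 1, Millford 8.
Stonebridge gets 2 under Adams and 1 under Jefferson.

Adams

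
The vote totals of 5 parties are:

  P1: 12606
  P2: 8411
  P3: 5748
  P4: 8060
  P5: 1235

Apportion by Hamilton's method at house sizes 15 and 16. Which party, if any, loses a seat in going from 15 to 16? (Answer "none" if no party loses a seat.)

P5

At 15 seats: P1 5, P2 4, P3 2, P4 3, P5 1.
At 16 seats: P1 6, P2 4, P3 2, P4 4, P5 0.
P5 drops from 1 to 0.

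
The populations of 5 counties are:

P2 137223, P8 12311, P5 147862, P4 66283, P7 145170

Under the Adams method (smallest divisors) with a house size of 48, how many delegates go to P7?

Standard divisor 508849/48 ≈ 10601.021; standard quotas: P2 12.944, P8 1.161, P5 13.948, P4 6.253, P7 13.694.
Rounding up gives 13, 2, 14, 7, 14 = 50 seats, so the divisor must be adjusted.
With modified divisor 11300: modified quotas P2 12.144, P8 1.089, P5 13.085, P4 5.866, P7 12.847.
Rounding up: P2 13, P8 2, P5 14, P4 6, P7 13 (total 48).
P7 receives 13.

13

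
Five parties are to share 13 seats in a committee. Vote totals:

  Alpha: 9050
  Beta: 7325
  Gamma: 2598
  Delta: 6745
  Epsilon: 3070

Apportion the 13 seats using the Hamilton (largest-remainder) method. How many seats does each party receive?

The standard divisor is 28788/13 ≈ 2214.462.
Standard quotas: Alpha 4.0868, Beta 3.3078, Gamma 1.1732, Delta 3.0459, Epsilon 1.3863.
Lower quotas: Alpha 4, Beta 3, Gamma 1, Delta 3, Epsilon 1 (sum 12, leaving 1 seat).
Remainders in descending order: Epsilon 0.3863, Beta 0.3078, Gamma 0.1732, Alpha 0.0868, Delta 0.0459.
The surplus seat goes to Epsilon.

Alpha 4, Beta 3, Gamma 1, Delta 3, Epsilon 2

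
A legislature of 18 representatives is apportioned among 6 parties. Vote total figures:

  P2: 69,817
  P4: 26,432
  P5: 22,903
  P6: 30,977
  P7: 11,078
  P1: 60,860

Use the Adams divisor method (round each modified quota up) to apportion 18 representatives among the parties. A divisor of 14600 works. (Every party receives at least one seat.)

With modified divisor 14600: modified quotas P2 4.782, P4 1.810, P5 1.569, P6 2.122, P7 0.759, P1 4.168.
Rounding up: P2 5, P4 2, P5 2, P6 3, P7 1, P1 5 (total 18).

P2 5, P4 2, P5 2, P6 3, P7 1, P1 5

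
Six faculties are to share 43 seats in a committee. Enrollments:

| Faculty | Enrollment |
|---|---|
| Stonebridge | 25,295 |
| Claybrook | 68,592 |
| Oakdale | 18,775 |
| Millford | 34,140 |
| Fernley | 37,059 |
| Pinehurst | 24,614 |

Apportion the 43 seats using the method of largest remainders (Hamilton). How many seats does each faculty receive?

The standard divisor is 208475/43 ≈ 4848.256.
Standard quotas: Stonebridge 5.2173, Claybrook 14.1478, Oakdale 3.8725, Millford 7.0417, Fernley 7.6438, Pinehurst 5.0769.
Lower quotas: Stonebridge 5, Claybrook 14, Oakdale 3, Millford 7, Fernley 7, Pinehurst 5 (sum 41, leaving 2 seats).
Remainders in descending order: Oakdale 0.8725, Fernley 0.6438, Stonebridge 0.2173, Claybrook 0.1478, Pinehurst 0.0769, Millford 0.0417.
The surplus seats go to Oakdale, Fernley.

Stonebridge: 5, Claybrook: 14, Oakdale: 4, Millford: 7, Fernley: 8, Pinehurst: 5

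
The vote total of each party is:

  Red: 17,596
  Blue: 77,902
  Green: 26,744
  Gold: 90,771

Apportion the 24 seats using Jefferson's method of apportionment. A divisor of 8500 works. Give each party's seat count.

Red=2, Blue=9, Green=3, Gold=10

With modified divisor 8500: modified quotas Red 2.070, Blue 9.165, Green 3.146, Gold 10.679.
Rounding down: Red 2, Blue 9, Green 3, Gold 10 (total 24).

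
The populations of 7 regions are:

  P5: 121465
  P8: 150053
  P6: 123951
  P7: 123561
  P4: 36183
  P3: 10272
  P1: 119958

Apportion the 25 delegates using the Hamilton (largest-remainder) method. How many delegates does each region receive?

P5=4, P8=6, P6=5, P7=5, P4=1, P3=0, P1=4

Standard divisor: 685443 ÷ 25 ≈ 27417.72.
Standard quotas: P5 4.4302, P8 5.4728, P6 4.5208, P7 4.5066, P4 1.3197, P3 0.3746, P1 4.3752.
Lower quotas: P5 4, P8 5, P6 4, P7 4, P4 1, P3 0, P1 4 (sum 22, leaving 3 seats).
Remainders in descending order: P6 0.5208, P7 0.5066, P8 0.4728, P5 0.4302, P1 0.3752, P3 0.3746, P4 0.3197.
Largest remainders: P6, P7, P8 receive the extra seats.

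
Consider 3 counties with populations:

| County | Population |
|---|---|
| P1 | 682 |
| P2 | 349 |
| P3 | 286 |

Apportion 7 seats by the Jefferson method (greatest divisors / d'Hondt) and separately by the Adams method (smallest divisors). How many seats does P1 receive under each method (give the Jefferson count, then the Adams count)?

Jefferson: P1 4, P2 2, P3 1.
Adams: P1 3, P2 2, P3 2.
P1 gets 4 under Jefferson and 3 under Adams.

4 and 3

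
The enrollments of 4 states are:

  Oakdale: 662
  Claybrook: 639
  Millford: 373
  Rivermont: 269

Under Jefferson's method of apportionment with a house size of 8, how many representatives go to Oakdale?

3

Standard divisor 1943/8 ≈ 242.875; standard quotas: Oakdale 2.726, Claybrook 2.631, Millford 1.536, Rivermont 1.108.
Rounding down gives 2, 2, 1, 1 = 6 seats, so the divisor must be adjusted.
With modified divisor 200: modified quotas Oakdale 3.310, Claybrook 3.195, Millford 1.865, Rivermont 1.345.
Rounding down: Oakdale 3, Claybrook 3, Millford 1, Rivermont 1 (total 8).
Oakdale receives 3.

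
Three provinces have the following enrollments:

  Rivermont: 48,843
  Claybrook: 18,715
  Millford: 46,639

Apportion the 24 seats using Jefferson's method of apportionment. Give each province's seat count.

Rivermont: 10, Claybrook: 4, Millford: 10

Standard divisor 114197/24 ≈ 4758.208; standard quotas: Rivermont 10.265, Claybrook 3.933, Millford 9.802.
Rounding down gives 10, 3, 9 = 22 seats, so the divisor must be adjusted.
With modified divisor 4600: modified quotas Rivermont 10.618, Claybrook 4.068, Millford 10.139.
Rounding down: Rivermont 10, Claybrook 4, Millford 10 (total 24).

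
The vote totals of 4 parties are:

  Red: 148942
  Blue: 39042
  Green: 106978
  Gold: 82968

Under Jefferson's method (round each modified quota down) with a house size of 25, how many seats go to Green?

7

Standard divisor 377930/25 ≈ 15117.2; standard quotas: Red 9.852, Blue 2.583, Green 7.077, Gold 5.488.
Rounding down gives 9, 2, 7, 5 = 23 seats, so the divisor must be adjusted.
With modified divisor 13700: modified quotas Red 10.872, Blue 2.850, Green 7.809, Gold 6.056.
Rounding down: Red 10, Blue 2, Green 7, Gold 6 (total 25).
Green receives 7.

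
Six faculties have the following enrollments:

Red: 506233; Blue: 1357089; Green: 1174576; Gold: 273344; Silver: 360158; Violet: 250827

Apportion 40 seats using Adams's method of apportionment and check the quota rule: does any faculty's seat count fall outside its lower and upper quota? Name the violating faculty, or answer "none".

none

Standard quotas: Red 5.163, Blue 13.840, Green 11.979, Gold 2.788, Silver 3.673, Violet 2.558.
Adams allocation: Red 5, Blue 13, Green 12, Gold 3, Silver 4, Violet 3.
Every allocation lies between the lower and upper quota.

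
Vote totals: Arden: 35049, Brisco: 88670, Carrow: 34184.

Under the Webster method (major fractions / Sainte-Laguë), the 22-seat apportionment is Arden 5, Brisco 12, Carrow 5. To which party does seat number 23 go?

Brisco

Priority for the next seat is population ÷ (current seats + 0.5).
Priorities: Arden 6372.545, Brisco 7093.600, Carrow 6215.273.
Highest priority: Brisco.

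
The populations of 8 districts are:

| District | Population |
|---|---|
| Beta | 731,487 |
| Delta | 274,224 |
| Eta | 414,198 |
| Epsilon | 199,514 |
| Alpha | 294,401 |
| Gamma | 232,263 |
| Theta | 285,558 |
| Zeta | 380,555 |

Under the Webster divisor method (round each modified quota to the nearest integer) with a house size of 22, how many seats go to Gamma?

2

Standard divisor 2812200/22 ≈ 127827.273; standard quotas: Beta 5.722, Delta 2.145, Eta 3.240, Epsilon 1.561, Alpha 2.303, Gamma 1.817, Theta 2.234, Zeta 2.977.
Rounding to the nearest integer gives Beta 6, Delta 2, Eta 3, Epsilon 2, Alpha 2, Gamma 2, Theta 2, Zeta 3 — total 22, matching the house size, so no adjustment is needed.
Gamma receives 2.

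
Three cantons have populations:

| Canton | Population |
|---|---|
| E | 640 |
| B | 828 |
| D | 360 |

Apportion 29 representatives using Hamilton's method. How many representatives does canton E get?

Standard divisor: 1828 ÷ 29 ≈ 63.034.
Standard quotas: E 10.153, B 13.136, D 5.711.
Lower quotas: E 10, B 13, D 5 (sum 28, leaving 1 seat).
Remainders in descending order: D 0.711, E 0.153, B 0.136.
The surplus seat goes to D.
E receives 10.

10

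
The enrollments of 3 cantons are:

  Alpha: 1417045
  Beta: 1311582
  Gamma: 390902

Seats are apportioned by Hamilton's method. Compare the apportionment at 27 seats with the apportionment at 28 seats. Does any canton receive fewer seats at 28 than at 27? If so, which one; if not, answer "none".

Gamma

At 27 seats: Alpha 12, Beta 11, Gamma 4.
At 28 seats: Alpha 13, Beta 12, Gamma 3.
Gamma drops from 4 to 3.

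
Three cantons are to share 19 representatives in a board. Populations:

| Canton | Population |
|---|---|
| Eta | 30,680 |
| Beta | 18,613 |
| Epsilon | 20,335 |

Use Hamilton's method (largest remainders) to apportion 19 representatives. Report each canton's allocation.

The standard divisor is 69628/19 ≈ 3664.632.
Standard quotas: Eta 8.3719, Beta 5.0791, Epsilon 5.5490.
Lower quotas: Eta 8, Beta 5, Epsilon 5 (sum 18, leaving 1 seat).
Remainders in descending order: Epsilon 0.5490, Eta 0.3719, Beta 0.0791.
Largest remainder: Epsilon receives the extra seat.

Eta: 8; Beta: 5; Epsilon: 6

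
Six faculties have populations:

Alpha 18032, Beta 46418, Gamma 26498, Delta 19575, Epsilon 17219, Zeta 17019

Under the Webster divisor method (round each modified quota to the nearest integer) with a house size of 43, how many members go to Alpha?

Standard divisor 144761/43 ≈ 3366.535; standard quotas: Alpha 5.356, Beta 13.788, Gamma 7.871, Delta 5.815, Epsilon 5.115, Zeta 5.055.
Rounding to the nearest integer gives Alpha 5, Beta 14, Gamma 8, Delta 6, Epsilon 5, Zeta 5 — total 43, matching the house size, so no adjustment is needed.
Alpha receives 5.

5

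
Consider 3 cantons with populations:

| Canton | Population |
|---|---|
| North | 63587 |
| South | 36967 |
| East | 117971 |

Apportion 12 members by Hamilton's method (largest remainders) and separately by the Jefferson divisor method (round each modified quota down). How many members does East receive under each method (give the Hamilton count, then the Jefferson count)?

6 and 7

Hamilton: North 4, South 2, East 6.
Jefferson: North 3, South 2, East 7.
East gets 6 under Hamilton and 7 under Jefferson.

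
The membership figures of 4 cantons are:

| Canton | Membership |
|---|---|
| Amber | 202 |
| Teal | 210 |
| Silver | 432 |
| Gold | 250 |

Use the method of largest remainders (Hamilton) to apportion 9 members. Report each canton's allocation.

The standard divisor is 1094/9 ≈ 121.556.
Standard quotas: Amber 1.662, Teal 1.728, Silver 3.554, Gold 2.057.
Lower quotas: Amber 1, Teal 1, Silver 3, Gold 2 (sum 7, leaving 2 seats).
Remainders in descending order: Teal 0.728, Amber 0.662, Silver 0.554, Gold 0.057.
The surplus seats go to Teal, Amber.

Amber: 2, Teal: 2, Silver: 3, Gold: 2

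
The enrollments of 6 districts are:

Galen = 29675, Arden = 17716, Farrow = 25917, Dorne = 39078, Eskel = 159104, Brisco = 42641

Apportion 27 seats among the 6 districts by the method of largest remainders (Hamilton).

Galen 3, Arden 1, Farrow 2, Dorne 3, Eskel 14, Brisco 4

The standard divisor is 314131/27 ≈ 11634.481.
Standard quotas: Galen 2.5506, Arden 1.5227, Farrow 2.2276, Dorne 3.3588, Eskel 13.6752, Brisco 3.6651.
Lower quotas: Galen 2, Arden 1, Farrow 2, Dorne 3, Eskel 13, Brisco 3 (sum 24, leaving 3 seats).
Remainders in descending order: Eskel 0.6752, Brisco 0.6651, Galen 0.5506, Arden 0.5227, Dorne 0.3588, Farrow 0.2276.
Largest remainders: Eskel, Brisco, Galen receive the extra seats.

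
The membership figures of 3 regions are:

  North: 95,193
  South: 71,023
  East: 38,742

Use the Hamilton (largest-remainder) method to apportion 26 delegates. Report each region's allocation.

North 12; South 9; East 5

The standard divisor is 204958/26 = 7883.
Standard quotas: North 12.0757, South 9.0096, East 4.9146.
Lower quotas: North 12, South 9, East 4 (sum 25, leaving 1 seat).
Remainders in descending order: East 0.9146, North 0.0757, South 0.0096.
The surplus seat goes to East.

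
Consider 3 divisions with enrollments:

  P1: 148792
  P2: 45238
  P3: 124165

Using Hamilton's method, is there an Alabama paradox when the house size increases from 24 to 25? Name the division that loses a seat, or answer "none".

At 24 seats: P1 11, P2 4, P3 9.
At 25 seats: P1 12, P2 3, P3 10.
P2 drops from 4 to 3.

P2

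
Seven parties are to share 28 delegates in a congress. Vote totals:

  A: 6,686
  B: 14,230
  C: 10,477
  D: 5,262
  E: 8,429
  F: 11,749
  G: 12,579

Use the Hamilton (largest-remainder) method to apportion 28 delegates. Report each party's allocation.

The standard divisor is 69412/28 = 2479.
Standard quotas: A 2.6971, B 5.7402, C 4.2263, D 2.1226, E 3.4002, F 4.7394, G 5.0742.
Lower quotas: A 2, B 5, C 4, D 2, E 3, F 4, G 5 (sum 25, leaving 3 seats).
Remainders in descending order: B 0.7402, F 0.7394, A 0.6971, E 0.4002, C 0.2263, D 0.1226, G 0.0742.
The surplus seats go to B, F, A.

A 3; B 6; C 4; D 2; E 3; F 5; G 5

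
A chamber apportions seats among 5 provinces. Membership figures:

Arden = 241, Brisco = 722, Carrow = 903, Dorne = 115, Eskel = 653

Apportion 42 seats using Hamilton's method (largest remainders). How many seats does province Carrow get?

14

Standard divisor: 2634 ÷ 42 ≈ 62.714.
Standard quotas: Arden 3.843, Brisco 11.513, Carrow 14.399, Dorne 1.834, Eskel 10.412.
Lower quotas: Arden 3, Brisco 11, Carrow 14, Dorne 1, Eskel 10 (sum 39, leaving 3 seats).
Remainders in descending order: Arden 0.843, Dorne 0.834, Brisco 0.513, Eskel 0.412, Carrow 0.399.
The surplus seats go to Arden, Dorne, Brisco.
Carrow receives 14.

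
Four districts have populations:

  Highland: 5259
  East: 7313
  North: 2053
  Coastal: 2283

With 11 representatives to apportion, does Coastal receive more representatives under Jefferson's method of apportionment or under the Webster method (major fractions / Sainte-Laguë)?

Jefferson: Highland 4, East 5, North 1, Coastal 1.
Webster: Highland 3, East 5, North 1, Coastal 2.
Coastal gets 1 under Jefferson and 2 under Webster.

Webster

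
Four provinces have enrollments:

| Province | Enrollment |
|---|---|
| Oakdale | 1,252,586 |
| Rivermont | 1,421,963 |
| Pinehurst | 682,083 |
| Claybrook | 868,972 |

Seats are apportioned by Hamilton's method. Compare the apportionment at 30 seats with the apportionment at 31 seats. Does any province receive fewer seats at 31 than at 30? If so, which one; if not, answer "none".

none

At 30 seats: Oakdale 9, Rivermont 10, Pinehurst 5, Claybrook 6.
At 31 seats: Oakdale 9, Rivermont 11, Pinehurst 5, Claybrook 6.
No province's allocation decreased.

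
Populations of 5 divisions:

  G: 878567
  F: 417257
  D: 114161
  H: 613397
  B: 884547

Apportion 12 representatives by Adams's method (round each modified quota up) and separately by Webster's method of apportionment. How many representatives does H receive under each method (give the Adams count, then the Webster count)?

Adams: G 3, F 2, D 1, H 3, B 3.
Webster: G 4, F 2, D 0, H 2, B 4.
H gets 3 under Adams and 2 under Webster.

3 and 2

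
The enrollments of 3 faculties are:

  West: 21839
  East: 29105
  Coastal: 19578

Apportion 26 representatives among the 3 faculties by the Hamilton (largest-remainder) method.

West 8; East 11; Coastal 7

The standard divisor is 70522/26 ≈ 2712.385.
Standard quotas: West 8.0516, East 10.7304, Coastal 7.2180.
Lower quotas: West 8, East 10, Coastal 7 (sum 25, leaving 1 seat).
Remainders in descending order: East 0.7304, Coastal 0.2180, West 0.0516.
Largest remainder: East receives the extra seat.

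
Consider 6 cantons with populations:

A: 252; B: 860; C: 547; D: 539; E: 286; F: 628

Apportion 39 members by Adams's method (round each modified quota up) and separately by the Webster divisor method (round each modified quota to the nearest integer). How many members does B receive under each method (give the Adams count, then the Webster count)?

Adams: A 3, B 10, C 7, D 7, E 4, F 8.
Webster: A 3, B 11, C 7, D 7, E 3, F 8.
B gets 10 under Adams and 11 under Webster.

10 and 11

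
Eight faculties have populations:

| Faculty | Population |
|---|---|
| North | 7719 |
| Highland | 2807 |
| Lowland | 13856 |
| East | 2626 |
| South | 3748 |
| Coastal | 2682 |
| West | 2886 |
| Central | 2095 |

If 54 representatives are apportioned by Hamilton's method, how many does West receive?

Total 38419; standard divisor 38419/54 ≈ 711.463.
Standard quotas: North 10.8495, Highland 3.9454, Lowland 19.4754, East 3.6910, South 5.2680, Coastal 3.7697, West 4.0564, Central 2.9446.
Lower quotas: North 10, Highland 3, Lowland 19, East 3, South 5, Coastal 3, West 4, Central 2 (sum 49, leaving 5 seats).
Remainders in descending order: Highland 0.9454, Central 0.9446, North 0.8495, Coastal 0.7697, East 0.6910, Lowland 0.4754, South 0.2680, West 0.0564.
The surplus seats go to Highland, Central, North, Coastal, East.
West receives 4.

4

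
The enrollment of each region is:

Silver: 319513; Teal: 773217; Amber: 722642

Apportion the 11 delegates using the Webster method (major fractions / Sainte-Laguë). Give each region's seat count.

Silver 2; Teal 5; Amber 4

Standard divisor 1815372/11 ≈ 165033.818; standard quotas: Silver 1.936, Teal 4.685, Amber 4.379.
Rounding to the nearest integer gives Silver 2, Teal 5, Amber 4 — total 11, matching the house size, so no adjustment is needed.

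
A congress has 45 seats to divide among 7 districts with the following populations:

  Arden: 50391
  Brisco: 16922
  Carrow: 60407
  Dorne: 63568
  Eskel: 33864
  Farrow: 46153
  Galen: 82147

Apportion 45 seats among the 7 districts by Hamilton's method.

Total 353452; standard divisor 353452/45 ≈ 7854.489.
Standard quotas: Arden 6.4156, Brisco 2.1544, Carrow 7.6908, Dorne 8.0932, Eskel 4.3114, Farrow 5.8760, Galen 10.4586.
Lower quotas: Arden 6, Brisco 2, Carrow 7, Dorne 8, Eskel 4, Farrow 5, Galen 10 (sum 42, leaving 3 seats).
Remainders in descending order: Farrow 0.8760, Carrow 0.6908, Galen 0.4586, Arden 0.4156, Eskel 0.3114, Brisco 0.1544, Dorne 0.0932.
Largest remainders: Farrow, Carrow, Galen receive the extra seats.

Arden 6, Brisco 2, Carrow 8, Dorne 8, Eskel 4, Farrow 6, Galen 11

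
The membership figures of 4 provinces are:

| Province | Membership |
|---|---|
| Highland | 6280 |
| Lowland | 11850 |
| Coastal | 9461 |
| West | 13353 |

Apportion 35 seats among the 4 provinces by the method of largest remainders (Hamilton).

Highland 5, Lowland 10, Coastal 8, West 12

Total 40944; standard divisor 40944/35 ≈ 1169.829.
Standard quotas: Highland 5.3683, Lowland 10.1297, Coastal 8.0875, West 11.4145.
Lower quotas: Highland 5, Lowland 10, Coastal 8, West 11 (sum 34, leaving 1 seat).
Remainders in descending order: West 0.4145, Highland 0.3683, Lowland 0.1297, Coastal 0.0875.
The surplus seat goes to West.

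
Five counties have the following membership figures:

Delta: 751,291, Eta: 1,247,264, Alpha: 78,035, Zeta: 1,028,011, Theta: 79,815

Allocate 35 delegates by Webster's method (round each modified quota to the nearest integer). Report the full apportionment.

Delta: 8, Eta: 14, Alpha: 1, Zeta: 11, Theta: 1

Standard divisor 3184416/35 ≈ 90983.314; standard quotas: Delta 8.257, Eta 13.709, Alpha 0.858, Zeta 11.299, Theta 0.877.
Rounding to the nearest integer gives Delta 8, Eta 14, Alpha 1, Zeta 11, Theta 1 — total 35, matching the house size, so no adjustment is needed.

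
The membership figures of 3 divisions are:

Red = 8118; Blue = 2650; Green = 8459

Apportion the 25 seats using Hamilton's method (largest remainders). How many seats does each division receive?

Red 11; Blue 3; Green 11

Standard divisor: 19227 ÷ 25 ≈ 769.08.
Standard quotas: Red 10.5555, Blue 3.4457, Green 10.9989.
Lower quotas: Red 10, Blue 3, Green 10 (sum 23, leaving 2 seats).
Remainders in descending order: Green 0.9989, Red 0.5555, Blue 0.4457.
Largest remainders: Green, Red receive the extra seats.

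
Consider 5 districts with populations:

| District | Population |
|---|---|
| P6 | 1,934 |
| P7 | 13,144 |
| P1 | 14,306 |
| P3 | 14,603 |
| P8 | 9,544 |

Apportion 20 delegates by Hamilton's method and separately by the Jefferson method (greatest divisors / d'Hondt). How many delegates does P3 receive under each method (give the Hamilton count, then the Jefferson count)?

Hamilton: P6 1, P7 5, P1 5, P3 5, P8 4.
Jefferson: P6 0, P7 5, P1 5, P3 6, P8 4.
P3 gets 5 under Hamilton and 6 under Jefferson.

5 and 6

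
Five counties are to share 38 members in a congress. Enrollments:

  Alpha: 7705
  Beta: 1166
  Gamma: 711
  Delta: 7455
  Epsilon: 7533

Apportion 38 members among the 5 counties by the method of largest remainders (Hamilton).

The standard divisor is 24570/38 ≈ 646.579.
Standard quotas: Alpha 11.9166, Beta 1.8033, Gamma 1.0996, Delta 11.5299, Epsilon 11.6505.
Lower quotas: Alpha 11, Beta 1, Gamma 1, Delta 11, Epsilon 11 (sum 35, leaving 3 seats).
Remainders in descending order: Alpha 0.9166, Beta 0.8033, Epsilon 0.6505, Delta 0.5299, Gamma 0.0996.
Largest remainders: Alpha, Beta, Epsilon receive the extra seats.

Alpha 12; Beta 2; Gamma 1; Delta 11; Epsilon 12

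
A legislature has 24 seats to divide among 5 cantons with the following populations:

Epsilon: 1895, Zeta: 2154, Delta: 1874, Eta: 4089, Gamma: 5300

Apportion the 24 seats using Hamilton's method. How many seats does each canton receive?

Epsilon 3; Zeta 3; Delta 3; Eta 7; Gamma 8

Standard divisor: 15312 ÷ 24 = 638.
Standard quotas: Epsilon 2.9702, Zeta 3.3762, Delta 2.9373, Eta 6.4091, Gamma 8.3072.
Lower quotas: Epsilon 2, Zeta 3, Delta 2, Eta 6, Gamma 8 (sum 21, leaving 3 seats).
Remainders in descending order: Epsilon 0.9702, Delta 0.9373, Eta 0.4091, Zeta 0.3762, Gamma 0.3072.
The surplus seats go to Epsilon, Delta, Eta.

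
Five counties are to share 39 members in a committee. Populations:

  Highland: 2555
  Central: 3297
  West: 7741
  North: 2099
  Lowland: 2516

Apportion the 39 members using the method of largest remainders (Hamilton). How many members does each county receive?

Highland 5, Central 7, West 17, North 5, Lowland 5

The standard divisor is 18208/39 ≈ 466.872.
Standard quotas: Highland 5.4726, Central 7.0619, West 16.5806, North 4.4959, Lowland 5.3891.
Lower quotas: Highland 5, Central 7, West 16, North 4, Lowland 5 (sum 37, leaving 2 seats).
Remainders in descending order: West 0.5806, North 0.4959, Highland 0.4726, Lowland 0.3891, Central 0.0619.
Largest remainders: West, North receive the extra seats.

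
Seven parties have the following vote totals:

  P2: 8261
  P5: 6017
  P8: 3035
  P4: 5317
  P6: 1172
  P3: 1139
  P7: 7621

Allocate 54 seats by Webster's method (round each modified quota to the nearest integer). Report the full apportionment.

P2 14, P5 10, P8 5, P4 9, P6 2, P3 2, P7 12

Standard divisor 32562/54 ≈ 603; standard quotas: P2 13.700, P5 9.978, P8 5.033, P4 8.818, P6 1.944, P3 1.889, P7 12.638.
Rounding to the nearest integer gives 14, 10, 5, 9, 2, 2, 13 = 55 seats, so the divisor must be adjusted.
With modified divisor 611: modified quotas P2 13.520, P5 9.848, P8 4.967, P4 8.702, P6 1.918, P3 1.864, P7 12.473.
Rounding to the nearest integer: P2 14, P5 10, P8 5, P4 9, P6 2, P3 2, P7 12 (total 54).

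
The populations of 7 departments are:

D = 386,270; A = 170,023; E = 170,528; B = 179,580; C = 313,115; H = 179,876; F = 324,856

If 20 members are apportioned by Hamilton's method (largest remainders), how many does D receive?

4

Standard divisor: 1724248 ÷ 20 ≈ 86212.4.
Standard quotas: D 4.4804, A 1.9721, E 1.9780, B 2.0830, C 3.6319, H 2.0864, F 3.7681.
Lower quotas: D 4, A 1, E 1, B 2, C 3, H 2, F 3 (sum 16, leaving 4 seats).
Remainders in descending order: E 0.9780, A 0.9721, F 0.7681, C 0.6319, D 0.4804, H 0.0864, B 0.0830.
The surplus seats go to E, A, F, C.
D receives 4.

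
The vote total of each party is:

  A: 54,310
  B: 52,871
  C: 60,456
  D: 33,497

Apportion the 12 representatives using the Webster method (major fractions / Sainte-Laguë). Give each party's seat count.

Standard divisor 201134/12 ≈ 16761.167; standard quotas: A 3.240, B 3.154, C 3.607, D 1.998.
Rounding to the nearest integer gives A 3, B 3, C 4, D 2 — total 12, matching the house size, so no adjustment is needed.

A 3; B 3; C 4; D 2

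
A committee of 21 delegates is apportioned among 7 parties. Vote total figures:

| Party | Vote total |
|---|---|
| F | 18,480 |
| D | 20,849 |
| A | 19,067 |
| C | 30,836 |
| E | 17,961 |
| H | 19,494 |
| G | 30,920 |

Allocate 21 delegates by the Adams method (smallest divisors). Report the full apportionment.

Standard divisor 157607/21 ≈ 7505.095; standard quotas: F 2.462, D 2.778, A 2.541, C 4.109, E 2.393, H 2.597, G 4.120.
Rounding up gives 3, 3, 3, 5, 3, 3, 5 = 25 seats, so the divisor must be adjusted.
With modified divisor 9400: modified quotas F 1.966, D 2.218, A 2.028, C 3.280, E 1.911, H 2.074, G 3.289.
Rounding up: F 2, D 3, A 3, C 4, E 2, H 3, G 4 (total 21).

F: 2, D: 3, A: 3, C: 4, E: 2, H: 3, G: 4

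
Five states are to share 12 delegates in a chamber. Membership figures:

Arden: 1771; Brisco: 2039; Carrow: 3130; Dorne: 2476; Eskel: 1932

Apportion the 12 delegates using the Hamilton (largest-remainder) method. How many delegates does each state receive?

The standard divisor is 11348/12 ≈ 945.667.
Standard quotas: Arden 1.873, Brisco 2.156, Carrow 3.310, Dorne 2.618, Eskel 2.043.
Lower quotas: Arden 1, Brisco 2, Carrow 3, Dorne 2, Eskel 2 (sum 10, leaving 2 seats).
Remainders in descending order: Arden 0.873, Dorne 0.618, Carrow 0.310, Brisco 0.156, Eskel 0.043.
Largest remainders: Arden, Dorne receive the extra seats.

Arden 2, Brisco 2, Carrow 3, Dorne 3, Eskel 2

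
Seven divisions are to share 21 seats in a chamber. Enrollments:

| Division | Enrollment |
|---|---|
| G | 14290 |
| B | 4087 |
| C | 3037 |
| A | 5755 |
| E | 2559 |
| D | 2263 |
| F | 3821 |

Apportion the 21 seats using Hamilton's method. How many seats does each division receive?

G 8; B 3; C 2; A 3; E 2; D 1; F 2

Standard divisor: 35812 ÷ 21 ≈ 1705.333.
Standard quotas: G 8.3796, B 2.3966, C 1.7809, A 3.3747, E 1.5006, D 1.3270, F 2.2406.
Lower quotas: G 8, B 2, C 1, A 3, E 1, D 1, F 2 (sum 18, leaving 3 seats).
Remainders in descending order: C 0.7809, E 0.5006, B 0.3966, G 0.3796, A 0.3747, D 0.3270, F 0.2406.
Largest remainders: C, E, B receive the extra seats.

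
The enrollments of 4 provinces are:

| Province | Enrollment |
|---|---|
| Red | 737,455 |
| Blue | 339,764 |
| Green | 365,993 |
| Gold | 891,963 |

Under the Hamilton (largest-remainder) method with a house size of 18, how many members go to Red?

6

Standard divisor: 2335175 ÷ 18 ≈ 129731.944.
Standard quotas: Red 5.6845, Blue 2.6190, Green 2.8211, Gold 6.8754.
Lower quotas: Red 5, Blue 2, Green 2, Gold 6 (sum 15, leaving 3 seats).
Remainders in descending order: Gold 0.8754, Green 0.8211, Red 0.6845, Blue 0.6190.
Largest remainders: Gold, Green, Red receive the extra seats.
Red receives 6.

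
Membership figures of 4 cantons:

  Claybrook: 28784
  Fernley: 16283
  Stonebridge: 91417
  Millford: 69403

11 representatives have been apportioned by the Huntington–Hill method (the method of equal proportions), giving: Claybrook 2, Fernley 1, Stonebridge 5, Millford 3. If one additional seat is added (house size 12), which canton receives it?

Priority for the next seat is population ÷ (√(s·(s+1))).
Priorities: Claybrook 11751.019, Fernley 11513.820, Stonebridge 16690.384, Millford 20034.920.
Highest priority: Millford.

Millford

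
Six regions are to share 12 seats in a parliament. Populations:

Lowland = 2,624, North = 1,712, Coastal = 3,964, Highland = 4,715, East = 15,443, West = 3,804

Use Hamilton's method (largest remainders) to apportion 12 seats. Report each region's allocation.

Standard divisor: 32262 ÷ 12 ≈ 2688.5.
Standard quotas: Lowland 0.9760, North 0.6368, Coastal 1.4744, Highland 1.7538, East 5.7441, West 1.4149.
Lower quotas: Lowland 0, North 0, Coastal 1, Highland 1, East 5, West 1 (sum 8, leaving 4 seats).
Remainders in descending order: Lowland 0.9760, Highland 0.7538, East 0.7441, North 0.6368, Coastal 0.4744, West 0.4149.
The surplus seats go to Lowland, Highland, East, North.

Lowland 1, North 1, Coastal 1, Highland 2, East 6, West 1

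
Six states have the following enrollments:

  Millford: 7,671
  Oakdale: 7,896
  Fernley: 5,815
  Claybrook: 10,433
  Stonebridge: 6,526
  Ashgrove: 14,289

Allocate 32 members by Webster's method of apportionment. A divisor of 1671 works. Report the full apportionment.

Millford: 5, Oakdale: 5, Fernley: 3, Claybrook: 6, Stonebridge: 4, Ashgrove: 9

With modified divisor 1671: modified quotas Millford 4.591, Oakdale 4.725, Fernley 3.480, Claybrook 6.244, Stonebridge 3.905, Ashgrove 8.551.
Rounding to the nearest integer: Millford 5, Oakdale 5, Fernley 3, Claybrook 6, Stonebridge 4, Ashgrove 9 (total 32).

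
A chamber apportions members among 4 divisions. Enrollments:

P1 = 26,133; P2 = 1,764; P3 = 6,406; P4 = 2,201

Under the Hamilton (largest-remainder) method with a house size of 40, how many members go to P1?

Total 36504; standard divisor 36504/40 ≈ 912.6.
Standard quotas: P1 28.6358, P2 1.9329, P3 7.0195, P4 2.4118.
Lower quotas: P1 28, P2 1, P3 7, P4 2 (sum 38, leaving 2 seats).
Remainders in descending order: P2 0.9329, P1 0.6358, P4 0.4118, P3 0.0195.
The surplus seats go to P2, P1.
P1 receives 29.

29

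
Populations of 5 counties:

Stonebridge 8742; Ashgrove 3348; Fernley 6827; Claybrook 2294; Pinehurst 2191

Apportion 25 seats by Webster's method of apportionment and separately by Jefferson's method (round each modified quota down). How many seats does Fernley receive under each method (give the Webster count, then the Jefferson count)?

7 and 8

Webster: Stonebridge 10, Ashgrove 4, Fernley 7, Claybrook 2, Pinehurst 2.
Jefferson: Stonebridge 10, Ashgrove 3, Fernley 8, Claybrook 2, Pinehurst 2.
Fernley gets 7 under Webster and 8 under Jefferson.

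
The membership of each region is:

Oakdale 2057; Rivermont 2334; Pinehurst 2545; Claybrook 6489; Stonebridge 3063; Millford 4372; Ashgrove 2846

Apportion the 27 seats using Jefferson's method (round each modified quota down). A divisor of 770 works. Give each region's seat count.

Oakdale: 2, Rivermont: 3, Pinehurst: 3, Claybrook: 8, Stonebridge: 3, Millford: 5, Ashgrove: 3

With modified divisor 770: modified quotas Oakdale 2.671, Rivermont 3.031, Pinehurst 3.305, Claybrook 8.427, Stonebridge 3.978, Millford 5.678, Ashgrove 3.696.
Rounding down: Oakdale 2, Rivermont 3, Pinehurst 3, Claybrook 8, Stonebridge 3, Millford 5, Ashgrove 3 (total 27).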